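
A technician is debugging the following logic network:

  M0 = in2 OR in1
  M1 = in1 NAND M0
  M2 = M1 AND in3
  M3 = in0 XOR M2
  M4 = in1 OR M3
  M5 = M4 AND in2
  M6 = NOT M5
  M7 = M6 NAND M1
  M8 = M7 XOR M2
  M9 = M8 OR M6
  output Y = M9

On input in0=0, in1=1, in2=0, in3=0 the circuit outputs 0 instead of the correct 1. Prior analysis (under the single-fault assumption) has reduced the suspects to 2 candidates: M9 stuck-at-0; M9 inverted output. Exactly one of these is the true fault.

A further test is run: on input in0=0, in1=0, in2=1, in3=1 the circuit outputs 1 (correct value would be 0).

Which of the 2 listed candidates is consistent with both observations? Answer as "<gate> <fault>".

Evaluate each candidate on input in0=0, in1=0, in2=1, in3=1:
  M9 stuck-at-0: M0=1, M1=1, M2=1, M3=1, M4=1, M5=1, M6=0, M7=1, M8=0, M9=0 [stuck-at-0] → 0 — eliminated
  M9 inverted output: M0=1, M1=1, M2=1, M3=1, M4=1, M5=1, M6=0, M7=1, M8=0, M9=1 [inverted output] → 1 — matches
Only M9 inverted output reproduces the observed 1.

M9 inverted output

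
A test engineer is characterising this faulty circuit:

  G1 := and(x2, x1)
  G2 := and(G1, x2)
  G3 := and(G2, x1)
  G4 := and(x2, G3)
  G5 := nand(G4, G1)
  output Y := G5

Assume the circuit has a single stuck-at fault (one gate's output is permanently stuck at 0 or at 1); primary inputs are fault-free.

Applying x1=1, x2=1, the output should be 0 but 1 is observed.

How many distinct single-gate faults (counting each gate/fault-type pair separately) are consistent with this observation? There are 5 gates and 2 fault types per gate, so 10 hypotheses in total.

Fault-free: G1=1, G2=1, G3=1, G4=1, G5=0 → 0. Observed 1.
  G1 stuck-at-0: output 1 ✓
  G1 stuck-at-1: output 0 ✗
  G2 stuck-at-0: output 1 ✓
  G2 stuck-at-1: output 0 ✗
  G3 stuck-at-0: output 1 ✓
  G3 stuck-at-1: output 0 ✗
  G4 stuck-at-0: output 1 ✓
  G4 stuck-at-1: output 0 ✗
  G5 stuck-at-0: output 0 ✗
  G5 stuck-at-1: output 1 ✓
Consistent faults: {G1 stuck-at-0, G2 stuck-at-0, G3 stuck-at-0, G4 stuck-at-0, G5 stuck-at-1} — 5 in all.

5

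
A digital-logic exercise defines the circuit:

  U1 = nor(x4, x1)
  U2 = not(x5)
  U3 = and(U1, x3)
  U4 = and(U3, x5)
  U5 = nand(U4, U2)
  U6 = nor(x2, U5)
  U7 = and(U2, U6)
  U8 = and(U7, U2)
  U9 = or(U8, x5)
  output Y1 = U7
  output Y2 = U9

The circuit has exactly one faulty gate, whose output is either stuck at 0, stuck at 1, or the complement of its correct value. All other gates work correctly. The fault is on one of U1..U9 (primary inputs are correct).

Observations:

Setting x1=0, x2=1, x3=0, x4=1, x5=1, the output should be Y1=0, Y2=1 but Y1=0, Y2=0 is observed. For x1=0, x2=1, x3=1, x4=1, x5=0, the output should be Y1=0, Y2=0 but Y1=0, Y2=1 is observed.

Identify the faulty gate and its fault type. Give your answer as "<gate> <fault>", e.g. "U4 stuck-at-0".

Fault-free values for test 1 (x1=0, x2=1, x3=0, x4=1, x5=1): U1=0, U2=0, U3=0, U4=0, U5=1, U6=0, U7=0, U8=0, U9=1, giving Y1=0, Y2=1. Observed Y1=0, Y2=0.
Test 1: faults giving observed Y1=0, Y2=0 are {U9 stuck-at-0, U9 inverted output}.
Test 2 (x1=0, x2=1, x3=1, x4=1, x5=0): fault-free U1=0, U2=1, U3=0, U4=0, U5=1, U6=0, U7=0, U8=0, U9=0 → Y1=0, Y2=0; observed Y1=0, Y2=1. Eliminates U9 stuck-at-0.
Only U9 inverted output is consistent with every test.

U9 inverted output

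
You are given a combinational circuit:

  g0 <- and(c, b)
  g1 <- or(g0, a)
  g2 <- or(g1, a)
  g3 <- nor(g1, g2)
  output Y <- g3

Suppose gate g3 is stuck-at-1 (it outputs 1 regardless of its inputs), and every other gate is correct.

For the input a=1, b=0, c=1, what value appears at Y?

1

Propagate with g3 forced: g0=0, g1=1, g2=1, g3=1 [stuck-at-1].
So Y = 1. (Without the fault it would be 0.)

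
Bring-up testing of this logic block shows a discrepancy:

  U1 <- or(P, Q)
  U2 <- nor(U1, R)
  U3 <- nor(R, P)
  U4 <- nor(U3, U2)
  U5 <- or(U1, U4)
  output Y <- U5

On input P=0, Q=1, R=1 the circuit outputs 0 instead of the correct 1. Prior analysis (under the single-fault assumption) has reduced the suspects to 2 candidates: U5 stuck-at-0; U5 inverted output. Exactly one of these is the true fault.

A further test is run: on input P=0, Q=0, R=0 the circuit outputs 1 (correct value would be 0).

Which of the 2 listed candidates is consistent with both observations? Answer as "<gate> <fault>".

Evaluate each candidate on input P=0, Q=0, R=0:
  U5 stuck-at-0: U1=0, U2=1, U3=1, U4=0, U5=0 [stuck-at-0] → 0 — eliminated
  U5 inverted output: U1=0, U2=1, U3=1, U4=0, U5=1 [inverted output] → 1 — matches
Only U5 inverted output reproduces the observed 1.

U5 inverted output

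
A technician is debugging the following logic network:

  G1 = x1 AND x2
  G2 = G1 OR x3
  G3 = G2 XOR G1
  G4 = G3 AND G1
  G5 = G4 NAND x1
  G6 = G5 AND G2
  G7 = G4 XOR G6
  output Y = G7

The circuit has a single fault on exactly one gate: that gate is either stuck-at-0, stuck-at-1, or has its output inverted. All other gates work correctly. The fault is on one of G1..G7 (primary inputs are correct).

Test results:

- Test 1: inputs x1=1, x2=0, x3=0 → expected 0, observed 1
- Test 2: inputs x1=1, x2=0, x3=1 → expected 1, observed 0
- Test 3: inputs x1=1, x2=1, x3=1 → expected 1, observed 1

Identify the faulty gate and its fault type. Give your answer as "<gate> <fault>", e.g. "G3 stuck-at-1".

Fault-free values for test 1 (x1=1, x2=0, x3=0): G1=0, G2=0, G3=0, G4=0, G5=1, G6=0, G7=0, giving Y=0. Observed 1.
Test 1: faults giving observed 1 are {G1 stuck-at-1, G1 inverted output, G2 stuck-at-1, G2 inverted output, G4 stuck-at-1, G4 inverted output, G6 stuck-at-1, G6 inverted output, G7 stuck-at-1, G7 inverted output}.
Test 2 (x1=1, x2=0, x3=1): fault-free G1=0, G2=1, G3=1, G4=0, G5=1, G6=1, G7=1 → 1; observed 0. Eliminates G1 stuck-at-1, G1 inverted output, G2 stuck-at-1, G4 stuck-at-1, G4 inverted output, G6 stuck-at-1, G7 stuck-at-1.
Test 3 (x1=1, x2=1, x3=1): fault-free G1=1, G2=1, G3=0, G4=0, G5=1, G6=1, G7=1 → 1; observed 1. Eliminates G6 inverted output, G7 inverted output.
Only G2 inverted output is consistent with every test.

G2 inverted output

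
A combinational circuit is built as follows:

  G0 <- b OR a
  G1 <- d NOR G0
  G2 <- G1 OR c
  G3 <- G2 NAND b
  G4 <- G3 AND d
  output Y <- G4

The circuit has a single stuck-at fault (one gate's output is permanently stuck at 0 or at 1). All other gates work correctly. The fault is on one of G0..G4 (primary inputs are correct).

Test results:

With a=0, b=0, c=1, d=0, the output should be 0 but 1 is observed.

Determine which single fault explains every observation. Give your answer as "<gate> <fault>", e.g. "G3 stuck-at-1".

Fault-free values for test 1 (a=0, b=0, c=1, d=0): G0=0, G1=1, G2=1, G3=1, G4=0, giving Y=0. Observed 1.
Test 1: faults giving observed 1 are {G4 stuck-at-1}.
Only G4 stuck-at-1 is consistent with every test.

G4 stuck-at-1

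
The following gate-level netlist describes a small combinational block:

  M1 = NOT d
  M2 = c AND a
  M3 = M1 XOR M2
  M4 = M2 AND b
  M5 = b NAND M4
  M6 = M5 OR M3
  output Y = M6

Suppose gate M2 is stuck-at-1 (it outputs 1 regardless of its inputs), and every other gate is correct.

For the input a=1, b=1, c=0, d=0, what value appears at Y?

0

Propagate with M2 forced: M1=1, M2=1 [stuck-at-1], M3=0, M4=1, M5=0, M6=0.
So Y = 0. (Without the fault it would be 1.)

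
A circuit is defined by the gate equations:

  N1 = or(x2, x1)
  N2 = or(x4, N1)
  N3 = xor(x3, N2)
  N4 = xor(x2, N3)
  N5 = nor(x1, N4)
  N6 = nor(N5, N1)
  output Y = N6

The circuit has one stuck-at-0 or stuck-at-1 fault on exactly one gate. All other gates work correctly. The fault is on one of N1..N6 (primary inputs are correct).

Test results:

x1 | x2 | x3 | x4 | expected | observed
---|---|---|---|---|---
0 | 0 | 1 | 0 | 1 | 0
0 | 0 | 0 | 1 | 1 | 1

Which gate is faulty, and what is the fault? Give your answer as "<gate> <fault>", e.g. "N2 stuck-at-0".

N2 stuck-at-1

Fault-free values for test 1 (x1=0, x2=0, x3=1, x4=0): N1=0, N2=0, N3=1, N4=1, N5=0, N6=1, giving Y=1. Observed 0.
Test 1: faults giving observed 0 are {N1 stuck-at-1, N2 stuck-at-1, N3 stuck-at-0, N4 stuck-at-0, N5 stuck-at-1, N6 stuck-at-0}.
Test 2 (x1=0, x2=0, x3=0, x4=1): fault-free N1=0, N2=1, N3=1, N4=1, N5=0, N6=1 → 1; observed 1. Eliminates N1 stuck-at-1, N3 stuck-at-0, N4 stuck-at-0, N5 stuck-at-1, N6 stuck-at-0.
Only N2 stuck-at-1 is consistent with every test.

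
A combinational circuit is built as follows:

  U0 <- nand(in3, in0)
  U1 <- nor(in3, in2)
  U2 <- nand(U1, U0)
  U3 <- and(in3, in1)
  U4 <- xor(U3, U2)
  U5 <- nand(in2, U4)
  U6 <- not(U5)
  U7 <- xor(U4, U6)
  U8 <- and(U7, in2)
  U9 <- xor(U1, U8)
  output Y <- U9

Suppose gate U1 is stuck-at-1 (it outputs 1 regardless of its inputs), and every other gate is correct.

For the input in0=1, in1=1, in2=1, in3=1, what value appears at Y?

1

Propagate with U1 forced: U0=0, U1=1 [stuck-at-1], U2=1, U3=1, U4=0, U5=1, U6=0, U7=0, U8=0, U9=1.
So Y = 1. (Without the fault it would be 0.)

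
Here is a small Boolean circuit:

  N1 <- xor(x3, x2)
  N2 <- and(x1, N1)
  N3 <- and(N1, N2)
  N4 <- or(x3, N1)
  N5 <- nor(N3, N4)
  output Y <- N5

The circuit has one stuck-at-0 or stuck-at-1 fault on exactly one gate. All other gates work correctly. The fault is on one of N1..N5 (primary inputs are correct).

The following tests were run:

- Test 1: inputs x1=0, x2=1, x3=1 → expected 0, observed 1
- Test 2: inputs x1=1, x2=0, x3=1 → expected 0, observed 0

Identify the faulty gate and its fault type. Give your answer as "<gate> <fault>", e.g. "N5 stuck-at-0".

N4 stuck-at-0

Fault-free values for test 1 (x1=0, x2=1, x3=1): N1=0, N2=0, N3=0, N4=1, N5=0, giving Y=0. Observed 1.
Test 1: faults giving observed 1 are {N4 stuck-at-0, N5 stuck-at-1}.
Test 2 (x1=1, x2=0, x3=1): fault-free N1=1, N2=1, N3=1, N4=1, N5=0 → 0; observed 0. Eliminates N5 stuck-at-1.
Only N4 stuck-at-0 is consistent with every test.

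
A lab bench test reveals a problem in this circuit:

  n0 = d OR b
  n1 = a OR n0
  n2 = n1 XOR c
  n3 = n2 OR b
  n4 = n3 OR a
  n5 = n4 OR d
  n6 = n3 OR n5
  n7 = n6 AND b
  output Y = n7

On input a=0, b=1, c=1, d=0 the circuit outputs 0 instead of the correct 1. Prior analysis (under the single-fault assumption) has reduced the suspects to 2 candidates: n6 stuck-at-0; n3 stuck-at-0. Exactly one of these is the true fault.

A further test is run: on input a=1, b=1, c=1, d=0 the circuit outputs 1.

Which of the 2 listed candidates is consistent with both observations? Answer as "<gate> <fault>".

n3 stuck-at-0

Evaluate each candidate on input a=1, b=1, c=1, d=0:
  n6 stuck-at-0: n0=1, n1=1, n2=0, n3=1, n4=1, n5=1, n6=0 [stuck-at-0], n7=0 → 0 — eliminated
  n3 stuck-at-0: n0=1, n1=1, n2=0, n3=0 [stuck-at-0], n4=1, n5=1, n6=1, n7=1 → 1 — matches
Only n3 stuck-at-0 reproduces the observed 1.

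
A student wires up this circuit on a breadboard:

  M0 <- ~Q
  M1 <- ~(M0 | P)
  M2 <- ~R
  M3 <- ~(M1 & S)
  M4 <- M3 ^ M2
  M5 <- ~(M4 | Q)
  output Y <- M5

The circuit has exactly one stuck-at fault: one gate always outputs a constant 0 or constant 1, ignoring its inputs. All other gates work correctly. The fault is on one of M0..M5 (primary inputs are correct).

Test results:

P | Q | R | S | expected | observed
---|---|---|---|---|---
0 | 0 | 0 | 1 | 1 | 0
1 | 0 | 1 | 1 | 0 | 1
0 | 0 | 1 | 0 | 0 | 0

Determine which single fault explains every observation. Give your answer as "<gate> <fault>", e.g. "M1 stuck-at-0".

Fault-free values for test 1 (P=0, Q=0, R=0, S=1): M0=1, M1=0, M2=1, M3=1, M4=0, M5=1, giving Y=1. Observed 0.
Test 1: faults giving observed 0 are {M0 stuck-at-0, M1 stuck-at-1, M2 stuck-at-0, M3 stuck-at-0, M4 stuck-at-1, M5 stuck-at-0}.
Test 2 (P=1, Q=0, R=1, S=1): fault-free M0=1, M1=0, M2=0, M3=1, M4=1, M5=0 → 0; observed 1. Eliminates M0 stuck-at-0, M2 stuck-at-0, M4 stuck-at-1, M5 stuck-at-0.
Test 3 (P=0, Q=0, R=1, S=0): fault-free M0=1, M1=0, M2=0, M3=1, M4=1, M5=0 → 0; observed 0. Eliminates M3 stuck-at-0.
Only M1 stuck-at-1 is consistent with every test.

M1 stuck-at-1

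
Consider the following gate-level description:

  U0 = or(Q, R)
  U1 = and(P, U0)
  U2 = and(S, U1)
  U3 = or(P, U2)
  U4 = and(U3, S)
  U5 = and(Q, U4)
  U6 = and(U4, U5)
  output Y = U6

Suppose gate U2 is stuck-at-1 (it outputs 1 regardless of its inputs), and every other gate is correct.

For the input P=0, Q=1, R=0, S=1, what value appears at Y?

1

Propagate with U2 forced: U0=1, U1=0, U2=1 [stuck-at-1], U3=1, U4=1, U5=1, U6=1.
So Y = 1. (Without the fault it would be 0.)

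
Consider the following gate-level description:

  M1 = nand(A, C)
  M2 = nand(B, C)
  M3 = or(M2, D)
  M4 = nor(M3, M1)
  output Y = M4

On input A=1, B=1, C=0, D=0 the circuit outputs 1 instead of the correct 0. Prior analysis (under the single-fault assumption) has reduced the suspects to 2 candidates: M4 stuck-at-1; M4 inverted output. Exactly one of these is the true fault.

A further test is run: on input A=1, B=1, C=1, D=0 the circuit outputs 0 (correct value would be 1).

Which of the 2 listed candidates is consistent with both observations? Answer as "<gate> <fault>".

M4 inverted output

Evaluate each candidate on input A=1, B=1, C=1, D=0:
  M4 stuck-at-1: M1=0, M2=0, M3=0, M4=1 [stuck-at-1] → 1 — eliminated
  M4 inverted output: M1=0, M2=0, M3=0, M4=0 [inverted output] → 0 — matches
Only M4 inverted output reproduces the observed 0.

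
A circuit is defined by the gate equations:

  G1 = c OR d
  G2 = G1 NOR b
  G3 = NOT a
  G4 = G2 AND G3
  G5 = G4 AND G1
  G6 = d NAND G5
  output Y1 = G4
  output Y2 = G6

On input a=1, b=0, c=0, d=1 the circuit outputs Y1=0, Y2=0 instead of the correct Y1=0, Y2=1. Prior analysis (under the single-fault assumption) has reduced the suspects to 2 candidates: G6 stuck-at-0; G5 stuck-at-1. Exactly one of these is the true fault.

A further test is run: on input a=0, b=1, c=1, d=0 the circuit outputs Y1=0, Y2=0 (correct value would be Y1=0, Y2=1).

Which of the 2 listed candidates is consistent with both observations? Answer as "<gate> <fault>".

G6 stuck-at-0

Evaluate each candidate on input a=0, b=1, c=1, d=0:
  G6 stuck-at-0: G1=1, G2=0, G3=1, G4=0, G5=0, G6=0 [stuck-at-0] → Y1=0, Y2=0 — matches
  G5 stuck-at-1: G1=1, G2=0, G3=1, G4=0, G5=1 [stuck-at-1], G6=1 → Y1=0, Y2=1 — eliminated
Only G6 stuck-at-0 reproduces the observed Y1=0, Y2=0.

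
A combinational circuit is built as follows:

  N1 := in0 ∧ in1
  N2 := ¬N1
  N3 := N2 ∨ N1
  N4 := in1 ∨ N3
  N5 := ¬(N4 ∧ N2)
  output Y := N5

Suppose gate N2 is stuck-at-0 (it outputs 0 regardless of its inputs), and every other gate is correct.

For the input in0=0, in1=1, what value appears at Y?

1

Propagate with N2 forced: N1=0, N2=0 [stuck-at-0], N3=0, N4=1, N5=1.
So Y = 1. (Without the fault it would be 0.)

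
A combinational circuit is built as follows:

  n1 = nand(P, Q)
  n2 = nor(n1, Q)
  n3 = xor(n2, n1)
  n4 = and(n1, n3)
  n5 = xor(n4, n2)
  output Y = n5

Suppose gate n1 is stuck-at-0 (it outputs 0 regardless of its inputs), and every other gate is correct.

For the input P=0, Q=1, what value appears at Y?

0

Propagate with n1 forced: n1=0 [stuck-at-0], n2=0, n3=0, n4=0, n5=0.
So Y = 0. (Without the fault it would be 1.)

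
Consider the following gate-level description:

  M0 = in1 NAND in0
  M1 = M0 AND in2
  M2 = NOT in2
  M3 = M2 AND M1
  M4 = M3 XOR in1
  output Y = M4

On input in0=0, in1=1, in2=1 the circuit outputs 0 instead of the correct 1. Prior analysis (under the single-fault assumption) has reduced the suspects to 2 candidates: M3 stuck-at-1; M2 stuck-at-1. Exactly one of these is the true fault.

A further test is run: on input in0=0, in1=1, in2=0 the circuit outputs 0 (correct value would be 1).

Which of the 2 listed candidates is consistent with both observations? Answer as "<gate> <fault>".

M3 stuck-at-1

Evaluate each candidate on input in0=0, in1=1, in2=0:
  M3 stuck-at-1: M0=1, M1=0, M2=1, M3=1 [stuck-at-1], M4=0 → 0 — matches
  M2 stuck-at-1: M0=1, M1=0, M2=1 [stuck-at-1], M3=0, M4=1 → 1 — eliminated
Only M3 stuck-at-1 reproduces the observed 0.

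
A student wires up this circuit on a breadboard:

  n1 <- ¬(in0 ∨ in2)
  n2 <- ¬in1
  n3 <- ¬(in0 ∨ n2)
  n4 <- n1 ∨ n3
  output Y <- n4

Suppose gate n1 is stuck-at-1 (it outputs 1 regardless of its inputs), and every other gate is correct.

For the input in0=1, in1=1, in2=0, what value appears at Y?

1

Propagate with n1 forced: n1=1 [stuck-at-1], n2=0, n3=0, n4=1.
So Y = 1. (Without the fault it would be 0.)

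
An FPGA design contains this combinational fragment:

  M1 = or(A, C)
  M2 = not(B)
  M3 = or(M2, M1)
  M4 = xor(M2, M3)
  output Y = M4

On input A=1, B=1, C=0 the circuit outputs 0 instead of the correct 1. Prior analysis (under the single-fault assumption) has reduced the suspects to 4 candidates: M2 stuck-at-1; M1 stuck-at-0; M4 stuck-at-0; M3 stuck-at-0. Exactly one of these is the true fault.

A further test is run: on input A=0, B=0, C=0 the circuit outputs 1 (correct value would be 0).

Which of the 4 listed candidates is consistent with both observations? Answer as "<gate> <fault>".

Evaluate each candidate on input A=0, B=0, C=0:
  M2 stuck-at-1: M1=0, M2=1 [stuck-at-1], M3=1, M4=0 → 0 — eliminated
  M1 stuck-at-0: M1=0 [stuck-at-0], M2=1, M3=1, M4=0 → 0 — eliminated
  M4 stuck-at-0: M1=0, M2=1, M3=1, M4=0 [stuck-at-0] → 0 — eliminated
  M3 stuck-at-0: M1=0, M2=1, M3=0 [stuck-at-0], M4=1 → 1 — matches
Only M3 stuck-at-0 reproduces the observed 1.

M3 stuck-at-0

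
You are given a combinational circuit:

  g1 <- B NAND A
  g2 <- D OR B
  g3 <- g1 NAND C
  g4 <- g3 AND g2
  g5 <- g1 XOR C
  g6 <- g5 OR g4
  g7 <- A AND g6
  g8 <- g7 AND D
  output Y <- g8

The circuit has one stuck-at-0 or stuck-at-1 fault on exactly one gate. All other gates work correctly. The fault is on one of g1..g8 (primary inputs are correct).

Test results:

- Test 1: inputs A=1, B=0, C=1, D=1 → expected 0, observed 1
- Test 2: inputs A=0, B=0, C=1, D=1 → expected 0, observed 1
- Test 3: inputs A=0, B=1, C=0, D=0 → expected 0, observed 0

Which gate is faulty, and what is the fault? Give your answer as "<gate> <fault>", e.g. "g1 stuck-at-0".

Fault-free values for test 1 (A=1, B=0, C=1, D=1): g1=1, g2=1, g3=0, g4=0, g5=0, g6=0, g7=0, g8=0, giving Y=0. Observed 1.
Test 1: faults giving observed 1 are {g1 stuck-at-0, g3 stuck-at-1, g4 stuck-at-1, g5 stuck-at-1, g6 stuck-at-1, g7 stuck-at-1, g8 stuck-at-1}.
Test 2 (A=0, B=0, C=1, D=1): fault-free g1=1, g2=1, g3=0, g4=0, g5=0, g6=0, g7=0, g8=0 → 0; observed 1. Eliminates g1 stuck-at-0, g3 stuck-at-1, g4 stuck-at-1, g5 stuck-at-1, g6 stuck-at-1.
Test 3 (A=0, B=1, C=0, D=0): fault-free g1=1, g2=1, g3=1, g4=1, g5=1, g6=1, g7=0, g8=0 → 0; observed 0. Eliminates g8 stuck-at-1.
Only g7 stuck-at-1 is consistent with every test.

g7 stuck-at-1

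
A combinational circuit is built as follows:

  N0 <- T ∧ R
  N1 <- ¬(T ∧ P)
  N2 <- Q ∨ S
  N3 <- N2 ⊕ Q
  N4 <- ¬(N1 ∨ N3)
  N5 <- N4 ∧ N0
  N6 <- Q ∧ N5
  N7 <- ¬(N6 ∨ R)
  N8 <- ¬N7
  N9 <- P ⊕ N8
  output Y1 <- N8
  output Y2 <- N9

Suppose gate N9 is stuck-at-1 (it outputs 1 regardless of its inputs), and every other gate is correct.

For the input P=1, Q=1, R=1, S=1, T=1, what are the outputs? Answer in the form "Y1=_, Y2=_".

Y1=1, Y2=1

Propagate with N9 forced: N0=1, N1=0, N2=1, N3=0, N4=1, N5=1, N6=1, N7=0, N8=1, N9=1 [stuck-at-1].
So the outputs are Y1=1, Y2=1. (Without the fault they would be Y1=1, Y2=0.)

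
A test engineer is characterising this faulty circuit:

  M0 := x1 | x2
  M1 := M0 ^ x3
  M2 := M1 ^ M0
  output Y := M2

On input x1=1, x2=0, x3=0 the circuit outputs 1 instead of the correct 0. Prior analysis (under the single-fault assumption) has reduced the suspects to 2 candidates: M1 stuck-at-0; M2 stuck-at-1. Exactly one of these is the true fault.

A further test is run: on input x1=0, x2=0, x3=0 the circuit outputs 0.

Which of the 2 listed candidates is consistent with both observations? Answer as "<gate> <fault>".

M1 stuck-at-0

Evaluate each candidate on input x1=0, x2=0, x3=0:
  M1 stuck-at-0: M0=0, M1=0 [stuck-at-0], M2=0 → 0 — matches
  M2 stuck-at-1: M0=0, M1=0, M2=1 [stuck-at-1] → 1 — eliminated
Only M1 stuck-at-0 reproduces the observed 0.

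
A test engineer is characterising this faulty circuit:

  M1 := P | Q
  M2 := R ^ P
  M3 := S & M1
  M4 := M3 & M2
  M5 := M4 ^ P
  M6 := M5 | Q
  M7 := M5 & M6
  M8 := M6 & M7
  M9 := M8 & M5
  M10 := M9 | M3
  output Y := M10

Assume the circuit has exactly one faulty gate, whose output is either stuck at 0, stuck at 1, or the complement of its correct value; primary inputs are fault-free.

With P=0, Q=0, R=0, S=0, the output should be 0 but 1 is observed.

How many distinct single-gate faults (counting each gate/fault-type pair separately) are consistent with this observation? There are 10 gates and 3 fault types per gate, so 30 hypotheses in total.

Fault-free: M1=0, M2=0, M3=0, M4=0, M5=0, M6=0, M7=0, M8=0, M9=0, M10=0 → 0. Observed 1.
  M1: none of the 3 fault types match ✗
  M2: none of the 3 fault types match ✗
  M3: stuck-at-1, inverted output ✓; others ✗
  M4: stuck-at-1, inverted output ✓; others ✗
  M5: stuck-at-1, inverted output ✓; others ✗
  M6: none of the 3 fault types match ✗
  M7: none of the 3 fault types match ✗
  M8: none of the 3 fault types match ✗
  M9: stuck-at-1, inverted output ✓; others ✗
  M10: stuck-at-1, inverted output ✓; others ✗
Consistent faults: {M3 stuck-at-1, M3 inverted output, M4 stuck-at-1, M4 inverted output, M5 stuck-at-1, M5 inverted output, M9 stuck-at-1, M9 inverted output, M10 stuck-at-1, M10 inverted output} — 10 in all.

10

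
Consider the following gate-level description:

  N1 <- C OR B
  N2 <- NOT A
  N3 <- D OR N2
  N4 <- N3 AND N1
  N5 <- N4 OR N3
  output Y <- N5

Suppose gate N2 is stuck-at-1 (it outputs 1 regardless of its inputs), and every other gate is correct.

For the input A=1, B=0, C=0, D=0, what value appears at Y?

1

Propagate with N2 forced: N1=0, N2=1 [stuck-at-1], N3=1, N4=0, N5=1.
So Y = 1. (Without the fault it would be 0.)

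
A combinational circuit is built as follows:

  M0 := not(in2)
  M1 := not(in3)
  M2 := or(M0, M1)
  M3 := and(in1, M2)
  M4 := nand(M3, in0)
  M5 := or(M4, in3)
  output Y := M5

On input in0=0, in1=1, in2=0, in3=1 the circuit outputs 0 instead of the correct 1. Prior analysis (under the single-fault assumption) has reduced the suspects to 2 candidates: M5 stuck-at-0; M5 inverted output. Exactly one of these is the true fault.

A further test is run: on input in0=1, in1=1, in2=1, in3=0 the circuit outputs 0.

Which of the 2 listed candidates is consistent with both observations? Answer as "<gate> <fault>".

M5 stuck-at-0

Evaluate each candidate on input in0=1, in1=1, in2=1, in3=0:
  M5 stuck-at-0: M0=0, M1=1, M2=1, M3=1, M4=0, M5=0 [stuck-at-0] → 0 — matches
  M5 inverted output: M0=0, M1=1, M2=1, M3=1, M4=0, M5=1 [inverted output] → 1 — eliminated
Only M5 stuck-at-0 reproduces the observed 0.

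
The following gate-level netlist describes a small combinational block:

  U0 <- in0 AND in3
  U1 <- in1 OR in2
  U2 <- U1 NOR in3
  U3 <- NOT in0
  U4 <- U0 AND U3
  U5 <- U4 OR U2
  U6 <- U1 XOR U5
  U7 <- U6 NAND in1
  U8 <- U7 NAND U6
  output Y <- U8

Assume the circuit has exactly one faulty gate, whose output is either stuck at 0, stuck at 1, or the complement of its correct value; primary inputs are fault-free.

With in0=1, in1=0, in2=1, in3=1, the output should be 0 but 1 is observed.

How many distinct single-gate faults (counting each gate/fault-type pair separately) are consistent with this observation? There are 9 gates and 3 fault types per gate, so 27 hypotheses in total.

16

Fault-free: U0=1, U1=1, U2=0, U3=0, U4=0, U5=0, U6=1, U7=1, U8=0 → 0. Observed 1.
  U0: none of the 3 fault types match ✗
  U1: stuck-at-0, inverted output ✓; others ✗
  U2: stuck-at-1, inverted output ✓; others ✗
  U3: stuck-at-1, inverted output ✓; others ✗
  U4: stuck-at-1, inverted output ✓; others ✗
  U5: stuck-at-1, inverted output ✓; others ✗
  U6: stuck-at-0, inverted output ✓; others ✗
  U7: stuck-at-0, inverted output ✓; others ✗
  U8: stuck-at-1, inverted output ✓; others ✗
Consistent faults: {U1 stuck-at-0, U1 inverted output, U2 stuck-at-1, U2 inverted output, U3 stuck-at-1, U3 inverted output, U4 stuck-at-1, U4 inverted output, U5 stuck-at-1, U5 inverted output, U6 stuck-at-0, U6 inverted output, U7 stuck-at-0, U7 inverted output, U8 stuck-at-1, U8 inverted output} — 16 in all.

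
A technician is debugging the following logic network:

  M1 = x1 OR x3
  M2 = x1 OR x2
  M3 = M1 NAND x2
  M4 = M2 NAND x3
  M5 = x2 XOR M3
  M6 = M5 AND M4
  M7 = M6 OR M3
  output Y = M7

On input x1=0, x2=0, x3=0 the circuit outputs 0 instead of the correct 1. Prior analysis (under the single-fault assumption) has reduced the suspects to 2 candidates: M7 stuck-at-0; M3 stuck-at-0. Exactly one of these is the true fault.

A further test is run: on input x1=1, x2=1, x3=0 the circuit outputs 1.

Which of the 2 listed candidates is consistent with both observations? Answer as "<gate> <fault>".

M3 stuck-at-0

Evaluate each candidate on input x1=1, x2=1, x3=0:
  M7 stuck-at-0: M1=1, M2=1, M3=0, M4=1, M5=1, M6=1, M7=0 [stuck-at-0] → 0 — eliminated
  M3 stuck-at-0: M1=1, M2=1, M3=0 [stuck-at-0], M4=1, M5=1, M6=1, M7=1 → 1 — matches
Only M3 stuck-at-0 reproduces the observed 1.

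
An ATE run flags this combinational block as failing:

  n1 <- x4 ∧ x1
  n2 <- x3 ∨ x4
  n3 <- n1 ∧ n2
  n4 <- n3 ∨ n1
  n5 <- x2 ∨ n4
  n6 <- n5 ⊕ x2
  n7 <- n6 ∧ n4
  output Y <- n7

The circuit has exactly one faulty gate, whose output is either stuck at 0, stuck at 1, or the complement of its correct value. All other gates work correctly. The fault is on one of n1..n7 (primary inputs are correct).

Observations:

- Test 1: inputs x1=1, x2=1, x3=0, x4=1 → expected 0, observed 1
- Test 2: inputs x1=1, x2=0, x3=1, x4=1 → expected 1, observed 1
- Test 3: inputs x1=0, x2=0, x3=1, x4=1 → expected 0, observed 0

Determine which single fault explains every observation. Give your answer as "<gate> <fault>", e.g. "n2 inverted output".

Fault-free values for test 1 (x1=1, x2=1, x3=0, x4=1): n1=1, n2=1, n3=1, n4=1, n5=1, n6=0, n7=0, giving Y=0. Observed 1.
Test 1: faults giving observed 1 are {n5 stuck-at-0, n5 inverted output, n6 stuck-at-1, n6 inverted output, n7 stuck-at-1, n7 inverted output}.
Test 2 (x1=1, x2=0, x3=1, x4=1): fault-free n1=1, n2=1, n3=1, n4=1, n5=1, n6=1, n7=1 → 1; observed 1. Eliminates n5 stuck-at-0, n5 inverted output, n6 inverted output, n7 inverted output.
Test 3 (x1=0, x2=0, x3=1, x4=1): fault-free n1=0, n2=1, n3=0, n4=0, n5=0, n6=0, n7=0 → 0; observed 0. Eliminates n7 stuck-at-1.
Only n6 stuck-at-1 is consistent with every test.

n6 stuck-at-1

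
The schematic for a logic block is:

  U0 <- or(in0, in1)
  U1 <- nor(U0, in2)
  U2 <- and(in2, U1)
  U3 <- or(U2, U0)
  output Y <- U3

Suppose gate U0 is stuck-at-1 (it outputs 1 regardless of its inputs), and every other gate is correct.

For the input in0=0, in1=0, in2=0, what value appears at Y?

1

Propagate with U0 forced: U0=1 [stuck-at-1], U1=0, U2=0, U3=1.
So Y = 1. (Without the fault it would be 0.)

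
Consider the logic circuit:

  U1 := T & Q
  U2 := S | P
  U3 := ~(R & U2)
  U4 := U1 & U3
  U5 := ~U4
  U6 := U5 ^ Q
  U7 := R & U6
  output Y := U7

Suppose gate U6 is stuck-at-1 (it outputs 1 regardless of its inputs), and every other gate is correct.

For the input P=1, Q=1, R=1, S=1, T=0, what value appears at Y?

Propagate with U6 forced: U1=0, U2=1, U3=0, U4=0, U5=1, U6=1 [stuck-at-1], U7=1.
So Y = 1. (Without the fault it would be 0.)

1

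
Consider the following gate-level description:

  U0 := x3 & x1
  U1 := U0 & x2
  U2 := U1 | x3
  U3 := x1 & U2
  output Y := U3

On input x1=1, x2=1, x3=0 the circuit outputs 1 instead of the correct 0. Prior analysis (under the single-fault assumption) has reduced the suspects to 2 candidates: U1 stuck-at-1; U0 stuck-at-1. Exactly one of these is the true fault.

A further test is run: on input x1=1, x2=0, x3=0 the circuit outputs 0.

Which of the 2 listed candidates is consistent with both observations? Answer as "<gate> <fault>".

Evaluate each candidate on input x1=1, x2=0, x3=0:
  U1 stuck-at-1: U0=0, U1=1 [stuck-at-1], U2=1, U3=1 → 1 — eliminated
  U0 stuck-at-1: U0=1 [stuck-at-1], U1=0, U2=0, U3=0 → 0 — matches
Only U0 stuck-at-1 reproduces the observed 0.

U0 stuck-at-1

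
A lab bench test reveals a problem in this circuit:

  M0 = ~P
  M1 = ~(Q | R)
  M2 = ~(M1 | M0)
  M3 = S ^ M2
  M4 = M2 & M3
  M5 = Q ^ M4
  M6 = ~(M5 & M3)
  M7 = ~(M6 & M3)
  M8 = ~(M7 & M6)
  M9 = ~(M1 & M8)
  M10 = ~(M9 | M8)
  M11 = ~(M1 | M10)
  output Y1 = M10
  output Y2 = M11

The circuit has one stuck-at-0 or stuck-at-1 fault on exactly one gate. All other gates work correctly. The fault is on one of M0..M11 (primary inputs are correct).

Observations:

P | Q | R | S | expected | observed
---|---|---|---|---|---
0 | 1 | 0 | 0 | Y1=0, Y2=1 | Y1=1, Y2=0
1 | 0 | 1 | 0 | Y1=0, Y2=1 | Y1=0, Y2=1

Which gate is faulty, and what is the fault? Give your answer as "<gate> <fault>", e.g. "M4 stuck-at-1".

M9 stuck-at-0

Fault-free values for test 1 (P=0, Q=1, R=0, S=0): M0=1, M1=0, M2=0, M3=0, M4=0, M5=1, M6=1, M7=1, M8=0, M9=1, M10=0, M11=1, giving Y1=0, Y2=1. Observed Y1=1, Y2=0.
Test 1: faults giving observed Y1=1, Y2=0 are {M9 stuck-at-0, M10 stuck-at-1}.
Test 2 (P=1, Q=0, R=1, S=0): fault-free M0=0, M1=0, M2=1, M3=1, M4=1, M5=1, M6=0, M7=1, M8=1, M9=1, M10=0, M11=1 → Y1=0, Y2=1; observed Y1=0, Y2=1. Eliminates M10 stuck-at-1.
Only M9 stuck-at-0 is consistent with every test.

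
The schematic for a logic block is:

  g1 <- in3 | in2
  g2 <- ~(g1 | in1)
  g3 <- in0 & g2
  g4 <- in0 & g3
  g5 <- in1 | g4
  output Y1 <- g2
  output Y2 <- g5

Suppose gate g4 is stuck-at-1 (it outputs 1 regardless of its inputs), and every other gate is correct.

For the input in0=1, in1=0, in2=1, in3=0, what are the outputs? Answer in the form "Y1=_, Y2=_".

Y1=0, Y2=1

Propagate with g4 forced: g1=1, g2=0, g3=0, g4=1 [stuck-at-1], g5=1.
So the outputs are Y1=0, Y2=1. (Without the fault they would be Y1=0, Y2=0.)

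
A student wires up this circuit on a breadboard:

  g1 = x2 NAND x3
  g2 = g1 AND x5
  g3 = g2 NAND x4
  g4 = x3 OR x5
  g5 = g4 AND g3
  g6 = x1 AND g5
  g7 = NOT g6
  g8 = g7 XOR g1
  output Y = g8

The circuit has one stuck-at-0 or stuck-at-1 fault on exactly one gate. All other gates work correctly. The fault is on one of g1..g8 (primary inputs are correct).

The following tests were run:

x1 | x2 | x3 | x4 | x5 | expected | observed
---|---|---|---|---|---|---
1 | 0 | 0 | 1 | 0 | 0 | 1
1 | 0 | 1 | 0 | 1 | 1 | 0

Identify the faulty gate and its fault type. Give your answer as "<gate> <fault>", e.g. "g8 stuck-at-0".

Fault-free values for test 1 (x1=1, x2=0, x3=0, x4=1, x5=0): g1=1, g2=0, g3=1, g4=0, g5=0, g6=0, g7=1, g8=0, giving Y=0. Observed 1.
Test 1: faults giving observed 1 are {g1 stuck-at-0, g4 stuck-at-1, g5 stuck-at-1, g6 stuck-at-1, g7 stuck-at-0, g8 stuck-at-1}.
Test 2 (x1=1, x2=0, x3=1, x4=0, x5=1): fault-free g1=1, g2=1, g3=1, g4=1, g5=1, g6=1, g7=0, g8=1 → 1; observed 0. Eliminates g4 stuck-at-1, g5 stuck-at-1, g6 stuck-at-1, g7 stuck-at-0, g8 stuck-at-1.
Only g1 stuck-at-0 is consistent with every test.

g1 stuck-at-0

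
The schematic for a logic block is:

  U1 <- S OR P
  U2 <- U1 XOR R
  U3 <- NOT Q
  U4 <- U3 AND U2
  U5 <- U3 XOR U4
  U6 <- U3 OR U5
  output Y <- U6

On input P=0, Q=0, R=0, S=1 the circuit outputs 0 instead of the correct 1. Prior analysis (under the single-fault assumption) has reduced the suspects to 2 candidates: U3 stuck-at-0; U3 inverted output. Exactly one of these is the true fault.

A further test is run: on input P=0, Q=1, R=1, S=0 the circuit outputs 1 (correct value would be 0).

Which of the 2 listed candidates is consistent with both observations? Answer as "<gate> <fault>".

Evaluate each candidate on input P=0, Q=1, R=1, S=0:
  U3 stuck-at-0: U1=0, U2=1, U3=0 [stuck-at-0], U4=0, U5=0, U6=0 → 0 — eliminated
  U3 inverted output: U1=0, U2=1, U3=1 [inverted output], U4=1, U5=0, U6=1 → 1 — matches
Only U3 inverted output reproduces the observed 1.

U3 inverted output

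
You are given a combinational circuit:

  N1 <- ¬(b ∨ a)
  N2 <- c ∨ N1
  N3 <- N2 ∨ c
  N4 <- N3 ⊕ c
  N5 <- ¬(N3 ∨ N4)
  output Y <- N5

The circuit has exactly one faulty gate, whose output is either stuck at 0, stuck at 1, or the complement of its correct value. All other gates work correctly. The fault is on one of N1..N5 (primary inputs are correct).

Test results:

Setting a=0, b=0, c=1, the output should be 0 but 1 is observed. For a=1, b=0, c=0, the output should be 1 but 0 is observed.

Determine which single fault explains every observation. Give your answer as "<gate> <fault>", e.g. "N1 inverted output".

N5 inverted output

Fault-free values for test 1 (a=0, b=0, c=1): N1=1, N2=1, N3=1, N4=0, N5=0, giving Y=0. Observed 1.
Test 1: faults giving observed 1 are {N5 stuck-at-1, N5 inverted output}.
Test 2 (a=1, b=0, c=0): fault-free N1=0, N2=0, N3=0, N4=0, N5=1 → 1; observed 0. Eliminates N5 stuck-at-1.
Only N5 inverted output is consistent with every test.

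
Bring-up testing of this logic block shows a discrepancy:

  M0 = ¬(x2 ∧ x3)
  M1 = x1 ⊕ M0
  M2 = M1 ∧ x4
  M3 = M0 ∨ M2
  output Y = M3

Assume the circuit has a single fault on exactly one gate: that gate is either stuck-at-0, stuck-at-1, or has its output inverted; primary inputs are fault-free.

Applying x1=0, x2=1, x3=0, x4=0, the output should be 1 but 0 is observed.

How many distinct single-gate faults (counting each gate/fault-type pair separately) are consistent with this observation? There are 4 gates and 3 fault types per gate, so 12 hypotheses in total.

4

Fault-free: M0=1, M1=1, M2=0, M3=1 → 1. Observed 0.
  M0 stuck-at-0: output 0 ✓
  M0 stuck-at-1: output 1 ✗
  M0 inverted output: output 0 ✓
  M1 stuck-at-0: output 1 ✗
  M1 stuck-at-1: output 1 ✗
  M1 inverted output: output 1 ✗
  M2 stuck-at-0: output 1 ✗
  M2 stuck-at-1: output 1 ✗
  M2 inverted output: output 1 ✗
  M3 stuck-at-0: output 0 ✓
  M3 stuck-at-1: output 1 ✗
  M3 inverted output: output 0 ✓
Consistent faults: {M0 stuck-at-0, M0 inverted output, M3 stuck-at-0, M3 inverted output} — 4 in all.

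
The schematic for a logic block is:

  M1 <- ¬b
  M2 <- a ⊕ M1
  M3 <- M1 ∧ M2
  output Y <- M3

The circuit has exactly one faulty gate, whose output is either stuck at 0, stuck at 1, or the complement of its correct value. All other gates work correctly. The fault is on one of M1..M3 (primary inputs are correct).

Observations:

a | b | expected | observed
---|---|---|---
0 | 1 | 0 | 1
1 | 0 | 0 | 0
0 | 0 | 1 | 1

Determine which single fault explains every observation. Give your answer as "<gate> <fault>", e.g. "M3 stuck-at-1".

M1 stuck-at-1

Fault-free values for test 1 (a=0, b=1): M1=0, M2=0, M3=0, giving Y=0. Observed 1.
Test 1: faults giving observed 1 are {M1 stuck-at-1, M1 inverted output, M3 stuck-at-1, M3 inverted output}.
Test 2 (a=1, b=0): fault-free M1=1, M2=0, M3=0 → 0; observed 0. Eliminates M3 stuck-at-1, M3 inverted output.
Test 3 (a=0, b=0): fault-free M1=1, M2=1, M3=1 → 1; observed 1. Eliminates M1 inverted output.
Only M1 stuck-at-1 is consistent with every test.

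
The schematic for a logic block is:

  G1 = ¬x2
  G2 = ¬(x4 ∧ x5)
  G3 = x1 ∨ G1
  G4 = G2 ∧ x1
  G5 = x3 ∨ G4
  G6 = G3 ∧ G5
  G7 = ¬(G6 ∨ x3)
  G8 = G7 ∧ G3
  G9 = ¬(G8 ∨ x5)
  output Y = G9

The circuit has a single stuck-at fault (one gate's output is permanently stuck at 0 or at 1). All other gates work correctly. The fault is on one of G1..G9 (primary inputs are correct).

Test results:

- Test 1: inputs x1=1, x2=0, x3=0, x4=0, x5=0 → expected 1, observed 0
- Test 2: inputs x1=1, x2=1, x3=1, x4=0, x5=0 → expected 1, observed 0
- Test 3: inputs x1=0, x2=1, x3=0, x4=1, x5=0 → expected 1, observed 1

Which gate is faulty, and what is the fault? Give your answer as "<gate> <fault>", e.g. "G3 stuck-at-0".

Fault-free values for test 1 (x1=1, x2=0, x3=0, x4=0, x5=0): G1=1, G2=1, G3=1, G4=1, G5=1, G6=1, G7=0, G8=0, G9=1, giving Y=1. Observed 0.
Test 1: faults giving observed 0 are {G2 stuck-at-0, G4 stuck-at-0, G5 stuck-at-0, G6 stuck-at-0, G7 stuck-at-1, G8 stuck-at-1, G9 stuck-at-0}.
Test 2 (x1=1, x2=1, x3=1, x4=0, x5=0): fault-free G1=0, G2=1, G3=1, G4=1, G5=1, G6=1, G7=0, G8=0, G9=1 → 1; observed 0. Eliminates G2 stuck-at-0, G4 stuck-at-0, G5 stuck-at-0, G6 stuck-at-0.
Test 3 (x1=0, x2=1, x3=0, x4=1, x5=0): fault-free G1=0, G2=1, G3=0, G4=0, G5=0, G6=0, G7=1, G8=0, G9=1 → 1; observed 1. Eliminates G8 stuck-at-1, G9 stuck-at-0.
Only G7 stuck-at-1 is consistent with every test.

G7 stuck-at-1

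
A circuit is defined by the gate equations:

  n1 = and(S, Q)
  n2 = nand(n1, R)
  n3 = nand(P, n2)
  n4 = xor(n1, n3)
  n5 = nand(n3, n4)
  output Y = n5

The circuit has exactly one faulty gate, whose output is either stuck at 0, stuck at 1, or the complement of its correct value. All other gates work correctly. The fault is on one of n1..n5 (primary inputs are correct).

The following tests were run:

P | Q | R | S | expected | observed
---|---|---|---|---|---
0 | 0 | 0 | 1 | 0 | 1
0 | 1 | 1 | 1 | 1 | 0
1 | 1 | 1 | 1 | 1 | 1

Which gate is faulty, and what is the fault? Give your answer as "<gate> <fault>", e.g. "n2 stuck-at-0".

Fault-free values for test 1 (P=0, Q=0, R=0, S=1): n1=0, n2=1, n3=1, n4=1, n5=0, giving Y=0. Observed 1.
Test 1: faults giving observed 1 are {n1 stuck-at-1, n1 inverted output, n3 stuck-at-0, n3 inverted output, n4 stuck-at-0, n4 inverted output, n5 stuck-at-1, n5 inverted output}.
Test 2 (P=0, Q=1, R=1, S=1): fault-free n1=1, n2=0, n3=1, n4=0, n5=1 → 1; observed 0. Eliminates n1 stuck-at-1, n3 stuck-at-0, n3 inverted output, n4 stuck-at-0, n5 stuck-at-1.
Test 3 (P=1, Q=1, R=1, S=1): fault-free n1=1, n2=0, n3=1, n4=0, n5=1 → 1; observed 1. Eliminates n4 inverted output, n5 inverted output.
Only n1 inverted output is consistent with every test.

n1 inverted output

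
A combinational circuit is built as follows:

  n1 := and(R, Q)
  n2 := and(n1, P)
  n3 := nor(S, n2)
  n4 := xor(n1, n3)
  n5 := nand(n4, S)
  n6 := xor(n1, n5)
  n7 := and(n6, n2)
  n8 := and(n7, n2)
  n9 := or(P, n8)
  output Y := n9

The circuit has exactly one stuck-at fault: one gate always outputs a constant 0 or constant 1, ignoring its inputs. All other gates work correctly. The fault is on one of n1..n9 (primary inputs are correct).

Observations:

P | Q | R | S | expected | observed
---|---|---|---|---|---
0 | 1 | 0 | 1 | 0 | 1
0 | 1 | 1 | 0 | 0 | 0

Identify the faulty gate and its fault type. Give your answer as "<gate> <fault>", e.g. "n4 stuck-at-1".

n2 stuck-at-1

Fault-free values for test 1 (P=0, Q=1, R=0, S=1): n1=0, n2=0, n3=0, n4=0, n5=1, n6=1, n7=0, n8=0, n9=0, giving Y=0. Observed 1.
Test 1: faults giving observed 1 are {n2 stuck-at-1, n8 stuck-at-1, n9 stuck-at-1}.
Test 2 (P=0, Q=1, R=1, S=0): fault-free n1=1, n2=0, n3=1, n4=0, n5=1, n6=0, n7=0, n8=0, n9=0 → 0; observed 0. Eliminates n8 stuck-at-1, n9 stuck-at-1.
Only n2 stuck-at-1 is consistent with every test.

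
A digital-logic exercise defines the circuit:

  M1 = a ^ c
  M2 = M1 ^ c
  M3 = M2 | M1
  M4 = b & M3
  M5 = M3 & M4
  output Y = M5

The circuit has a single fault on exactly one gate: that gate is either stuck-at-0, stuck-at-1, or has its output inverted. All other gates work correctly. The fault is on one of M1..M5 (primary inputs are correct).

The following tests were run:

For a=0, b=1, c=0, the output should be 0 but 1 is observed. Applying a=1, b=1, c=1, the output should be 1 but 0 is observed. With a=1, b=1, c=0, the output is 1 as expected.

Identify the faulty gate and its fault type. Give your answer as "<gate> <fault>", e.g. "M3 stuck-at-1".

Fault-free values for test 1 (a=0, b=1, c=0): M1=0, M2=0, M3=0, M4=0, M5=0, giving Y=0. Observed 1.
Test 1: faults giving observed 1 are {M1 stuck-at-1, M1 inverted output, M2 stuck-at-1, M2 inverted output, M3 stuck-at-1, M3 inverted output, M5 stuck-at-1, M5 inverted output}.
Test 2 (a=1, b=1, c=1): fault-free M1=0, M2=1, M3=1, M4=1, M5=1 → 1; observed 0. Eliminates M1 stuck-at-1, M1 inverted output, M2 stuck-at-1, M3 stuck-at-1, M5 stuck-at-1.
Test 3 (a=1, b=1, c=0): fault-free M1=1, M2=1, M3=1, M4=1, M5=1 → 1; observed 1. Eliminates M3 inverted output, M5 inverted output.
Only M2 inverted output is consistent with every test.

M2 inverted output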